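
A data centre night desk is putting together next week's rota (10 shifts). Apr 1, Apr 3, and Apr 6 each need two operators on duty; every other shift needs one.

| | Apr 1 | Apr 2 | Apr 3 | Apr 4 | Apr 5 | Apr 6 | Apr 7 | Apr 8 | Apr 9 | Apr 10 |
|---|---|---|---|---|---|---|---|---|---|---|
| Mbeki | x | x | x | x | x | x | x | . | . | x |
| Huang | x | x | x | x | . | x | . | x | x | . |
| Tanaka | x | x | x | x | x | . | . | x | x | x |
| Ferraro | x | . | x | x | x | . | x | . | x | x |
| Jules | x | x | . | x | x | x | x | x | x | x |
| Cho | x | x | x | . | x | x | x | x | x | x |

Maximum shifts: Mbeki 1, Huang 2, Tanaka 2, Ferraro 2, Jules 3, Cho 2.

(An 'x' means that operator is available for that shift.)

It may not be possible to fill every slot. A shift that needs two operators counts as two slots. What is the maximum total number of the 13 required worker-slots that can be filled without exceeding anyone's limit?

Total capacity across all operators is 1+2+2+2+3+2 = 12, and 13 slots are needed, so at most 12 can be filled.
An assignment achieving 12: Apr 1→Cho, Apr 2→Tanaka, Apr 3→Tanaka+Ferraro, Apr 4→Jules, Apr 5→Jules, Apr 6→Mbeki+Huang, Apr 7→Ferraro, Apr 8→Huang, Apr 9→Jules, Apr 10→Cho.
Loads: Mbeki 1/1, Huang 2/2, Tanaka 2/2, Ferraro 2/2, Jules 3/3, Cho 2/2.

12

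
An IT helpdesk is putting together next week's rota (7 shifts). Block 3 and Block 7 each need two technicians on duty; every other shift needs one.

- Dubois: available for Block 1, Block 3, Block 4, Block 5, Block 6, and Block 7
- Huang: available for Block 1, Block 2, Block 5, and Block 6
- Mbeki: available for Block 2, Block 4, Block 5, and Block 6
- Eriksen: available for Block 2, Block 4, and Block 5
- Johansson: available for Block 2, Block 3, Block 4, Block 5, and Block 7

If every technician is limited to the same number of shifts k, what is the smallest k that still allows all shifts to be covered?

2

With 5 technicians and 9 worker-slots to fill, someone must work at least ⌈9/5⌉ = 2 shifts, so k ≥ 2.
k = 2 works: Block 1→Huang, Block 2→Mbeki, Block 3→Dubois+Johansson, Block 4→Mbeki, Block 5→Eriksen, Block 6→Huang, Block 7→Dubois+Johansson.
Loads: Dubois 2, Huang 2, Mbeki 2, Eriksen 1, Johansson 2 — all ≤ 2.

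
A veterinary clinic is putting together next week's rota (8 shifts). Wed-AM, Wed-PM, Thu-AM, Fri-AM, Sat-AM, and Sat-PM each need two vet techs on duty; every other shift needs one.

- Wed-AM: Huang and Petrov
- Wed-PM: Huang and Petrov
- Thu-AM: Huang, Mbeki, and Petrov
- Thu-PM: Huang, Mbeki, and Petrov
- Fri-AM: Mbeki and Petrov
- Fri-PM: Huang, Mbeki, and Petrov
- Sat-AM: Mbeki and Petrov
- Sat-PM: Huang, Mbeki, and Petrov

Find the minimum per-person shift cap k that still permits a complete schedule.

5

With 3 vet techs and 14 worker-slots to fill, someone must work at least ⌈14/3⌉ = 5 shifts, so k ≥ 5.
k = 5 works: Wed-AM→Huang+Petrov, Wed-PM→Huang+Petrov, Thu-AM→Huang+Mbeki, Thu-PM→Huang, Fri-AM→Mbeki+Petrov, Fri-PM→Huang, Sat-AM→Mbeki+Petrov, Sat-PM→Mbeki+Petrov.
Loads: Huang 5, Mbeki 4, Petrov 5 — all ≤ 5.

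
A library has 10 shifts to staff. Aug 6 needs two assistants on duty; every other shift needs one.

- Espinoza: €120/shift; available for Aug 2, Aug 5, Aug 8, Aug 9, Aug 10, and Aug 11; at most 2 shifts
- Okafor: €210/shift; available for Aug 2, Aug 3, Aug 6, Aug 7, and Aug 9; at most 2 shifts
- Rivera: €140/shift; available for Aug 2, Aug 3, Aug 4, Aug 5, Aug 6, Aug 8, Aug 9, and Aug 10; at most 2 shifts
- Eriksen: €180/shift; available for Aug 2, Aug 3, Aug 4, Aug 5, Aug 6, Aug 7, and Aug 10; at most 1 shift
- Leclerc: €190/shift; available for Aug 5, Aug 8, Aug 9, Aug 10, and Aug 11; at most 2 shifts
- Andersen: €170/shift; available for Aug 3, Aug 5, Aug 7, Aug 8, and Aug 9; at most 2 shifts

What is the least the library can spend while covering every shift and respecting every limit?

Picking the cheapest available assistant for each shift independently would cost €1490, but that ignores the shift limits.
An optimal schedule: Aug 2→Espinoza, Aug 3→Eriksen, Aug 4→Rivera, Aug 5→Andersen, Aug 6→Okafor+Rivera, Aug 7→Okafor, Aug 8→Leclerc, Aug 9→Andersen, Aug 10→Leclerc, Aug 11→Espinoza.
Total: 120 + 180 + 140 + 170 + 210 + 140 + 210 + 190 + 170 + 190 + 120 = €1840.

€1840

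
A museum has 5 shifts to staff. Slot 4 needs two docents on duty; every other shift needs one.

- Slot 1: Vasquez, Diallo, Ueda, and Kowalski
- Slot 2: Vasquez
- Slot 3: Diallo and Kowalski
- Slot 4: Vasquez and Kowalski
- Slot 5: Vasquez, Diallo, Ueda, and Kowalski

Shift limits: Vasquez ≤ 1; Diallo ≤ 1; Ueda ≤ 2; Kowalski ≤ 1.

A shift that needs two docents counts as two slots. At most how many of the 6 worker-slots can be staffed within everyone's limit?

5

Total capacity across all docents is 1+1+2+1 = 5, and 6 slots are needed, so at most 5 can be filled.
An assignment achieving 5: Slot 1→Ueda, Slot 2→Vasquez, Slot 3→Diallo, Slot 4→Kowalski, Slot 5→Ueda.
Loads: Vasquez 1/1, Diallo 1/1, Ueda 2/2, Kowalski 1/1.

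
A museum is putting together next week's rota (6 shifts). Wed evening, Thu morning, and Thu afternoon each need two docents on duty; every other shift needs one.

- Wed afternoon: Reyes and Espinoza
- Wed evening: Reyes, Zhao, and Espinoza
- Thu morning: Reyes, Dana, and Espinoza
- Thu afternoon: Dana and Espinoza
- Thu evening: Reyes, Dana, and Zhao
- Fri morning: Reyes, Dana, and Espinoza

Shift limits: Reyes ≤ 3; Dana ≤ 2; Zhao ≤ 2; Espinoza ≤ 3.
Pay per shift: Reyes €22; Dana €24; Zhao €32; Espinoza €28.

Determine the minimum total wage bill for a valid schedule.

Thu afternoon can only be covered by Dana and Espinoza, so that assignment is forced.
Picking the cheapest available docent for each shift independently would cost €214, but that ignores the shift limits.
An optimal schedule: Wed afternoon→Reyes, Wed evening→Reyes+Espinoza, Thu morning→Reyes+Dana, Thu afternoon→Dana+Espinoza, Thu evening→Zhao, Fri morning→Espinoza.
Total: 22 + 22 + 28 + 22 + 24 + 24 + 28 + 32 + 28 = €230.

€230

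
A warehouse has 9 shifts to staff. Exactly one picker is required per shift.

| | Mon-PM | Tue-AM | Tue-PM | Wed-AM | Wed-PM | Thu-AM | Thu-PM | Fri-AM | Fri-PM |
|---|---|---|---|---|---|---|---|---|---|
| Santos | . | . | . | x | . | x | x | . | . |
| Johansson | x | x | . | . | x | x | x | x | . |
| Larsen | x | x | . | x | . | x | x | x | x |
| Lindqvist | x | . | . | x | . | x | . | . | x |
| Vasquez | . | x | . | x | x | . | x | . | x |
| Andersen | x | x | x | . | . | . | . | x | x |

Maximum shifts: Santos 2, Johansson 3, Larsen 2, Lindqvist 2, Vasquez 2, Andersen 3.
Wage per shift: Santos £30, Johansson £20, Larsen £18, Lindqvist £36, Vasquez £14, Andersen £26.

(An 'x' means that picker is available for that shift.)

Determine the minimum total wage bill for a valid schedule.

Tue-PM can only be covered by Andersen, so that assignment is forced.
Picking the cheapest available picker for each shift independently would cost £150, but that ignores the shift limits.
An optimal schedule: Mon-PM→Larsen, Tue-AM→Johansson, Tue-PM→Andersen, Wed-AM→Vasquez, Wed-PM→Vasquez, Thu-AM→Johansson, Thu-PM→Johansson, Fri-AM→Larsen, Fri-PM→Andersen.
Total: 18 + 20 + 26 + 14 + 14 + 20 + 20 + 18 + 26 = £176.

£176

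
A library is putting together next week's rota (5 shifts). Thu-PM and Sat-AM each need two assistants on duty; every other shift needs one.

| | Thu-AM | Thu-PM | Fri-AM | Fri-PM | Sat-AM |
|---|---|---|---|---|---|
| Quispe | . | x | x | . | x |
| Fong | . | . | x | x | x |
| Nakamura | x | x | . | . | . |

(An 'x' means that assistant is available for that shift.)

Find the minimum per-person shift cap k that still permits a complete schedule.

With 3 assistants and 7 worker-slots to fill, someone must work at least ⌈7/3⌉ = 3 shifts, so k ≥ 3.
k = 3 works: Thu-AM→Nakamura, Thu-PM→Quispe+Nakamura, Fri-AM→Quispe, Fri-PM→Fong, Sat-AM→Quispe+Fong.
Loads: Quispe 3, Fong 2, Nakamura 2 — all ≤ 3.

3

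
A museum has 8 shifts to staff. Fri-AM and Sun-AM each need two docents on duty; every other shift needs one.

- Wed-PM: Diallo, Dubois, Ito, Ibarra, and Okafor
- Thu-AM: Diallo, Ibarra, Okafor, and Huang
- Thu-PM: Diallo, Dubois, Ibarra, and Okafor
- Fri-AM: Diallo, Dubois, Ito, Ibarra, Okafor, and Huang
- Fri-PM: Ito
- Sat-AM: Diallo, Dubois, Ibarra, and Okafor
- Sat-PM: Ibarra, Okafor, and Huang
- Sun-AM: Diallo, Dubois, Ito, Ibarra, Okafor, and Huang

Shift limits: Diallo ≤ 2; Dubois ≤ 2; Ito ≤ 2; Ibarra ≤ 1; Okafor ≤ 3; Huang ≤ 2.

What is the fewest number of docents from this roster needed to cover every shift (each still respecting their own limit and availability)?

10 slots to fill and no one can take more than 3, so at least ⌈10/3⌉ = 4 docents are needed.
Any 4 docents together have capacity at most 3+2+2+2 = 9 < 10 slots, so 4 can never suffice.
Diallo, Dubois, Ito, Ibarra, and Okafor alone can cover everything: Wed-PM→Okafor, Thu-AM→Diallo, Thu-PM→Diallo, Fri-AM→Dubois+Okafor, Fri-PM→Ito, Sat-AM→Dubois, Sat-PM→Ibarra, Sun-AM→Ito+Okafor.

5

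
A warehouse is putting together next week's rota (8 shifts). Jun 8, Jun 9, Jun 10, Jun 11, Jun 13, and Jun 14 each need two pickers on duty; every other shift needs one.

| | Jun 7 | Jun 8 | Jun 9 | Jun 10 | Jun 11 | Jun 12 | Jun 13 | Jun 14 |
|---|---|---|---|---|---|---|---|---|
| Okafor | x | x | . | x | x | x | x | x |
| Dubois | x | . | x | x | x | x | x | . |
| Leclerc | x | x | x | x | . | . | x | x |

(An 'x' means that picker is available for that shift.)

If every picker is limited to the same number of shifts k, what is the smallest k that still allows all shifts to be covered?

With 3 pickers and 14 worker-slots to fill, someone must work at least ⌈14/3⌉ = 5 shifts, so k ≥ 5.
k = 5 works: Jun 7→Okafor, Jun 8→Okafor+Leclerc, Jun 9→Dubois+Leclerc, Jun 10→Dubois+Leclerc, Jun 11→Okafor+Dubois, Jun 12→Okafor, Jun 13→Dubois+Leclerc, Jun 14→Okafor+Leclerc.
Loads: Okafor 5, Dubois 4, Leclerc 5 — all ≤ 5.

5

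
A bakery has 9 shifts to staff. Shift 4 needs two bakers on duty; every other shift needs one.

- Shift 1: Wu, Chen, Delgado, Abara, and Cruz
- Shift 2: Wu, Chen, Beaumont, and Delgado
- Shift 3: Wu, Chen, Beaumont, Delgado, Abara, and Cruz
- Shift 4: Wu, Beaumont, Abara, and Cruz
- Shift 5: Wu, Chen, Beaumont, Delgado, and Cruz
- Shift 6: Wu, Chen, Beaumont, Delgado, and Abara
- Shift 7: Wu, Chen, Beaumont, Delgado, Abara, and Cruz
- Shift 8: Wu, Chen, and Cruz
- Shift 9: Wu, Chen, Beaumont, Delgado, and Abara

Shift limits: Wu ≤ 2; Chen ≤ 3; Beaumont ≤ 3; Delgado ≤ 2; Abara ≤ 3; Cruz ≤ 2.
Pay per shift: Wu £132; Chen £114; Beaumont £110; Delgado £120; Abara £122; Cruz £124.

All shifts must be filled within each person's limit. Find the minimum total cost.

£1156

Picking the cheapest available baker for each shift independently would cost £1120, but that ignores the shift limits.
An optimal schedule: Shift 1→Chen, Shift 2→Beaumont, Shift 3→Delgado, Shift 4→Beaumont+Abara, Shift 5→Beaumont, Shift 6→Chen, Shift 7→Abara, Shift 8→Chen, Shift 9→Delgado.
Total: 114 + 110 + 120 + 110 + 122 + 110 + 114 + 122 + 114 + 120 = £1156.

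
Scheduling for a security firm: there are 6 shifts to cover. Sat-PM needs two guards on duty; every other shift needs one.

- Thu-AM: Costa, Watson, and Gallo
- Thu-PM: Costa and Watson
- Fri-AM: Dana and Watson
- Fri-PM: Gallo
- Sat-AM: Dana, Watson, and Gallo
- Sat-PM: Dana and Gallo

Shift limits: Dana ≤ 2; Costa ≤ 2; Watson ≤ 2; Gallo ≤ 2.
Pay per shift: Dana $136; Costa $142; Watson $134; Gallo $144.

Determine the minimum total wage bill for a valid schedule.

$970

Fri-PM can only be covered by Gallo, so that assignment is forced.
Sat-PM can only be covered by Dana and Gallo, so that assignment is forced.
Picking the cheapest available guard for each shift independently would cost $960, but that ignores the shift limits.
An optimal schedule: Thu-AM→Costa, Thu-PM→Watson, Fri-AM→Watson, Fri-PM→Gallo, Sat-AM→Dana, Sat-PM→Dana+Gallo.
Total: 142 + 134 + 134 + 144 + 136 + 136 + 144 = $970.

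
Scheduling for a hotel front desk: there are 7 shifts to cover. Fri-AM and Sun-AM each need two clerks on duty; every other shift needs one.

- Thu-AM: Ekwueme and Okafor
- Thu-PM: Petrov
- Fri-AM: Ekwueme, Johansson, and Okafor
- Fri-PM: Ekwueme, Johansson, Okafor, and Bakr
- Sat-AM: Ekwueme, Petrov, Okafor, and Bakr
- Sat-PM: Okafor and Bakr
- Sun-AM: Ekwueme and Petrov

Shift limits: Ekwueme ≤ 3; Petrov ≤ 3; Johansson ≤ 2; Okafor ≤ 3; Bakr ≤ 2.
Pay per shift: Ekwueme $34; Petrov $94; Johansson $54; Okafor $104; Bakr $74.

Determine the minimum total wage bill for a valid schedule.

$546

Thu-PM can only be covered by Petrov, so that assignment is forced.
Sun-AM can only be covered by Ekwueme and Petrov, so that assignment is forced.
Picking the cheapest available clerk for each shift independently would cost $486, but that ignores the shift limits.
An optimal schedule: Thu-AM→Ekwueme, Thu-PM→Petrov, Fri-AM→Ekwueme+Johansson, Fri-PM→Johansson, Sat-AM→Bakr, Sat-PM→Bakr, Sun-AM→Ekwueme+Petrov.
Total: 34 + 94 + 34 + 54 + 54 + 74 + 74 + 34 + 94 = $546.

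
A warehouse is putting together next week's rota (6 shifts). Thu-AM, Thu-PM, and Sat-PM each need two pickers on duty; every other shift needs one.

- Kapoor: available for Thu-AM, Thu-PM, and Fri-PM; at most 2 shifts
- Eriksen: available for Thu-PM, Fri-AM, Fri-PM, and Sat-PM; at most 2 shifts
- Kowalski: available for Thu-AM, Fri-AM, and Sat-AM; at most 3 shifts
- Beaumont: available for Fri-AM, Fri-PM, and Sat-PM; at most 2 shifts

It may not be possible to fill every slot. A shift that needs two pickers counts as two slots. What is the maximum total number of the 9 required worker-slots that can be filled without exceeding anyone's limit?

Total capacity across all pickers is 2+2+3+2 = 9, and 9 slots are needed, so at most 9 can be filled.
An assignment achieving 9: Thu-AM→Kapoor+Kowalski, Thu-PM→Kapoor+Eriksen, Fri-AM→Kowalski, Fri-PM→Beaumont, Sat-AM→Kowalski, Sat-PM→Eriksen+Beaumont.
Loads: Kapoor 2/2, Eriksen 2/2, Kowalski 3/3, Beaumont 2/2.

9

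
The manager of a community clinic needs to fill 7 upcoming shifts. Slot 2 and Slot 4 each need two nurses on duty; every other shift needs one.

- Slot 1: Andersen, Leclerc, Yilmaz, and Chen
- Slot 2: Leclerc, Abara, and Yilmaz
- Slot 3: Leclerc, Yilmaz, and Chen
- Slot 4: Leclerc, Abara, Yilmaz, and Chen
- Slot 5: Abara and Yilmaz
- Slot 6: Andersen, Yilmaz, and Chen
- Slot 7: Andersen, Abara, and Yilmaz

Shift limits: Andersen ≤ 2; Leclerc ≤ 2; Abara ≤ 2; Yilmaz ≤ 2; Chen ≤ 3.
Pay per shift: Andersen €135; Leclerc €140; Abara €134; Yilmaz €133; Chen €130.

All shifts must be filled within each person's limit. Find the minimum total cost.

€1194

Picking the cheapest available nurse for each shift independently would cost €1186, but that ignores the shift limits.
An optimal schedule: Slot 1→Andersen, Slot 2→Yilmaz+Abara, Slot 3→Chen, Slot 4→Chen+Abara, Slot 5→Yilmaz, Slot 6→Chen, Slot 7→Andersen.
Total: 135 + 133 + 134 + 130 + 130 + 134 + 133 + 130 + 135 = €1194.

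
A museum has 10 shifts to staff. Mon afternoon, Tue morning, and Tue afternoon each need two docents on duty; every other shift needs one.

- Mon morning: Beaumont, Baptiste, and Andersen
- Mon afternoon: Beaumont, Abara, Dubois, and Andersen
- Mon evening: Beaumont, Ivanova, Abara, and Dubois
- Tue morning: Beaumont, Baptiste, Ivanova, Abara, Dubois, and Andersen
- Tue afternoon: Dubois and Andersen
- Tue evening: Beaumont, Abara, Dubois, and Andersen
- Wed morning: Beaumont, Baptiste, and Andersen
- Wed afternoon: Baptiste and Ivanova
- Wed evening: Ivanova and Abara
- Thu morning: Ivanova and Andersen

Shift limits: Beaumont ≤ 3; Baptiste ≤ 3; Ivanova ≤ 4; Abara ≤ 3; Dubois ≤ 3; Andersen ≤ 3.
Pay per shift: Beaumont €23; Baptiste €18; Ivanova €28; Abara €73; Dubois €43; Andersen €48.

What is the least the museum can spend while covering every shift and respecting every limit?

€369

Tue afternoon can only be covered by Dubois and Andersen, so that assignment is forced.
Picking the cheapest available docent for each shift independently would cost €354, but that ignores the shift limits.
An optimal schedule: Mon morning→Baptiste, Mon afternoon→Beaumont+Dubois, Mon evening→Ivanova, Tue morning→Beaumont+Ivanova, Tue afternoon→Dubois+Andersen, Tue evening→Beaumont, Wed morning→Baptiste, Wed afternoon→Baptiste, Wed evening→Ivanova, Thu morning→Ivanova.
Total: 18 + 23 + 43 + 28 + 23 + 28 + 43 + 48 + 23 + 18 + 18 + 28 + 28 = €369.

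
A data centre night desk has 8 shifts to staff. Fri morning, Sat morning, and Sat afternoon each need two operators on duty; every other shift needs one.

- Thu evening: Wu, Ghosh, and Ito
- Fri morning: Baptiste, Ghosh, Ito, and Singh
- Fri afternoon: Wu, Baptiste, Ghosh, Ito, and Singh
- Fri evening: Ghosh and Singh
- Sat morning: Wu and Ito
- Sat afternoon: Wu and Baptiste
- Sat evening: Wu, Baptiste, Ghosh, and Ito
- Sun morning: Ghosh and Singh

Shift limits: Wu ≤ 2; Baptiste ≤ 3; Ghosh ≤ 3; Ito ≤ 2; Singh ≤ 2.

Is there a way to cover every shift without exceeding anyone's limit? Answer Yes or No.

Yes

Sat morning can only be covered by Wu and Ito, so that assignment is forced.
Sat afternoon can only be covered by Wu and Baptiste, so that assignment is forced.
One valid schedule: Thu evening→Ghosh, Fri morning→Ito+Singh, Fri afternoon→Baptiste, Fri evening→Ghosh, Sat morning→Wu+Ito, Sat afternoon→Wu+Baptiste, Sat evening→Baptiste, Sun morning→Ghosh.
Loads: Wu 2/2, Baptiste 3/3, Ghosh 3/3, Ito 2/2, Singh 1/2 — all within limits.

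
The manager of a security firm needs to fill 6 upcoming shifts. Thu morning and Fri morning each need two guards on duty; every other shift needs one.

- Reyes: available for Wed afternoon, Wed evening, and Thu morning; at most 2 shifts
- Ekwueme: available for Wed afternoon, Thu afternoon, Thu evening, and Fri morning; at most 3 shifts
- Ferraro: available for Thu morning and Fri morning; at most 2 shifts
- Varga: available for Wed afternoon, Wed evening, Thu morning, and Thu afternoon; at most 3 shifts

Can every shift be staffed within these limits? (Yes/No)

Yes

Thu evening can only be covered by Ekwueme, so that assignment is forced.
Fri morning can only be covered by Ekwueme and Ferraro, so that assignment is forced.
One valid schedule: Wed afternoon→Reyes, Wed evening→Reyes, Thu morning→Ferraro+Varga, Thu afternoon→Ekwueme, Thu evening→Ekwueme, Fri morning→Ekwueme+Ferraro.
Loads: Reyes 2/2, Ekwueme 3/3, Ferraro 2/2, Varga 1/3 — all within limits.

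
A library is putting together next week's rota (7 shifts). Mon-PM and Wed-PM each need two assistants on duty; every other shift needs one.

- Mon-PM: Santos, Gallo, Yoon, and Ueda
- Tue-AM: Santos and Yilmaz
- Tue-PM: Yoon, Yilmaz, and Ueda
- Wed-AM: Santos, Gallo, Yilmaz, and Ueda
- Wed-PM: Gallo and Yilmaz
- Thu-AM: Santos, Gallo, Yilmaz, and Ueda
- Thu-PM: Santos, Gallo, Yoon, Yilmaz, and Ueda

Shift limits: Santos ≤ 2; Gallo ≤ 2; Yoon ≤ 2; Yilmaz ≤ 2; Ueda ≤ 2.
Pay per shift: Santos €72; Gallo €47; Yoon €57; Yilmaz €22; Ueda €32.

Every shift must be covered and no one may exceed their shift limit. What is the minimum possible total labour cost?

Wed-PM can only be covered by Gallo and Yilmaz, so that assignment is forced.
Picking the cheapest available assistant for each shift independently would cost €258, but that ignores the shift limits.
An optimal schedule: Mon-PM→Yoon+Santos, Tue-AM→Yilmaz, Tue-PM→Ueda, Wed-AM→Ueda, Wed-PM→Yilmaz+Gallo, Thu-AM→Gallo, Thu-PM→Yoon.
Total: 57 + 72 + 22 + 32 + 32 + 22 + 47 + 47 + 57 = €388.

€388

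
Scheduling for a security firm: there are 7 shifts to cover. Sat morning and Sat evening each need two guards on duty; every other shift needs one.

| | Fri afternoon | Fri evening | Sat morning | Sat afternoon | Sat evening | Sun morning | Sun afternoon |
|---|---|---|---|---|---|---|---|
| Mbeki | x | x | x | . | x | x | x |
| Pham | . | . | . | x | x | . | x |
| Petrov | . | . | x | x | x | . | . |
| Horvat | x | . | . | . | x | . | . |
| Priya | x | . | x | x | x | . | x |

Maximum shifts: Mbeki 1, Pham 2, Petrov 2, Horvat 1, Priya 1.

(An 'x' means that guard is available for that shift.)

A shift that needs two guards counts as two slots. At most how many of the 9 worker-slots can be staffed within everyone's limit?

7

Total capacity across all guards is 1+2+2+1+1 = 7, and 9 slots are needed, so at most 7 can be filled.
An assignment achieving 7: Fri afternoon→Horvat, Fri evening→Mbeki, Sat morning→Petrov+Priya, Sat afternoon→Pham, Sat evening→Petrov, Sun afternoon→Pham.
Loads: Mbeki 1/1, Pham 2/2, Petrov 2/2, Horvat 1/1, Priya 1/1.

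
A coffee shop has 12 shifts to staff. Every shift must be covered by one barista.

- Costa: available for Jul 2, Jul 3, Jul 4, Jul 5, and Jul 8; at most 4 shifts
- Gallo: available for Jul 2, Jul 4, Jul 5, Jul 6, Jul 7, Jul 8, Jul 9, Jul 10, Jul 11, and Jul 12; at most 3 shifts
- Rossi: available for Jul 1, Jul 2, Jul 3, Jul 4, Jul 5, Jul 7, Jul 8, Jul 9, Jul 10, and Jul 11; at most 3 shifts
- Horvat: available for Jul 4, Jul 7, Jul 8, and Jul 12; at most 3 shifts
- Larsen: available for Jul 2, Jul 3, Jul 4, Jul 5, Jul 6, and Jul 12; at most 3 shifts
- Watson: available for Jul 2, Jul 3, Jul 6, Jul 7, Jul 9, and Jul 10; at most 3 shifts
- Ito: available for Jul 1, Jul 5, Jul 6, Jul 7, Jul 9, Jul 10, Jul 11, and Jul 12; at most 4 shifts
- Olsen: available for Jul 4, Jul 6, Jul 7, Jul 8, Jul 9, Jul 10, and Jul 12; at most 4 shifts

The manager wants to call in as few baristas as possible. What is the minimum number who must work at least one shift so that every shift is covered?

12 slots to fill and no one can take more than 4, so at least ⌈12/4⌉ = 3 baristas are needed.
Costa, Ito, and Olsen alone can cover everything: Jul 1→Ito, Jul 2→Costa, Jul 3→Costa, Jul 4→Costa, Jul 5→Costa, Jul 6→Ito, Jul 7→Ito, Jul 8→Olsen, Jul 9→Olsen, Jul 10→Olsen, Jul 11→Ito, Jul 12→Olsen.

3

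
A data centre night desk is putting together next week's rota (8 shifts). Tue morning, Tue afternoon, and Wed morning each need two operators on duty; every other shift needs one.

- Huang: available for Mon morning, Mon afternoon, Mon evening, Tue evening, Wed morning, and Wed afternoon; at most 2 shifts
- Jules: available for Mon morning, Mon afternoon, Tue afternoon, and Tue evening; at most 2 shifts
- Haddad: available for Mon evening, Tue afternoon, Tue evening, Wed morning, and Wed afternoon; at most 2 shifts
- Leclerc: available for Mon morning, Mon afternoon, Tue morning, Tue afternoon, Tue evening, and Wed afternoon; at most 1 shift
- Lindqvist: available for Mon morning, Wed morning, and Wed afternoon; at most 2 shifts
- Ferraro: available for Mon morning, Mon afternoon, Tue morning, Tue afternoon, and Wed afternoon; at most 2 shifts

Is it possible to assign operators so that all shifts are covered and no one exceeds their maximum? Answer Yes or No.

Tue morning can only be covered by Leclerc and Ferraro, so that assignment is forced.
One valid schedule: Mon morning→Lindqvist, Mon afternoon→Jules, Mon evening→Huang, Tue morning→Leclerc+Ferraro, Tue afternoon→Haddad+Ferraro, Tue evening→Jules, Wed morning→Huang+Haddad, Wed afternoon→Lindqvist.
Loads: Huang 2/2, Jules 2/2, Haddad 2/2, Leclerc 1/1, Lindqvist 2/2, Ferraro 2/2 — all within limits.

Yes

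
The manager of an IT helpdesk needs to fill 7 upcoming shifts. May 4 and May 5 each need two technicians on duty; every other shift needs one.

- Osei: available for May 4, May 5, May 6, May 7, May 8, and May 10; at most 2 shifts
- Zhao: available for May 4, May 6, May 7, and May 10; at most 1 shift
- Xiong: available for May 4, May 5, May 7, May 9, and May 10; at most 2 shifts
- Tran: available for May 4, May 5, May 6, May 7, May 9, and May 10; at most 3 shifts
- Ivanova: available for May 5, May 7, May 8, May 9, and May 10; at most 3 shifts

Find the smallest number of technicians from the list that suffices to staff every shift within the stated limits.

9 slots to fill and no one can take more than 3, so at least ⌈9/3⌉ = 3 technicians are needed.
Any 3 technicians together have capacity at most 3+3+2 = 8 < 9 slots, so 3 can never suffice.
Osei, Zhao, Tran, and Ivanova alone can cover everything: May 4→Osei+Zhao, May 5→Tran+Ivanova, May 6→Tran, May 7→Ivanova, May 8→Osei, May 9→Tran, May 10→Ivanova.

4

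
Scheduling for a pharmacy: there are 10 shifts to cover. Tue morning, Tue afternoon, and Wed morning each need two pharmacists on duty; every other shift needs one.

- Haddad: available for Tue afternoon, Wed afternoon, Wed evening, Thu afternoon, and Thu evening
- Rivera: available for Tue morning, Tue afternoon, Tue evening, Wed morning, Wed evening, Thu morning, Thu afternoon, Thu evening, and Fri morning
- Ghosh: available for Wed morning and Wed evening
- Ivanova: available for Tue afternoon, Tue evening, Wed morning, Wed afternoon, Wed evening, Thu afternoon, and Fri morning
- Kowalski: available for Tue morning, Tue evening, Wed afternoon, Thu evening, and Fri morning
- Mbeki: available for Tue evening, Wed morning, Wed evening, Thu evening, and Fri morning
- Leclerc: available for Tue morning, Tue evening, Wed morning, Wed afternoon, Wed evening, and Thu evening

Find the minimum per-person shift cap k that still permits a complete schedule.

With 7 pharmacists and 13 worker-slots to fill, someone must work at least ⌈13/7⌉ = 2 shifts, so k ≥ 2.
k = 2 works: Tue morning→Rivera+Kowalski, Tue afternoon→Haddad+Ivanova, Tue evening→Mbeki, Wed morning→Ghosh+Leclerc, Wed afternoon→Ivanova, Wed evening→Ghosh, Thu morning→Rivera, Thu afternoon→Haddad, Thu evening→Mbeki, Fri morning→Kowalski.
Loads: Haddad 2, Rivera 2, Ghosh 2, Ivanova 2, Kowalski 2, Mbeki 2, Leclerc 1 — all ≤ 2.

2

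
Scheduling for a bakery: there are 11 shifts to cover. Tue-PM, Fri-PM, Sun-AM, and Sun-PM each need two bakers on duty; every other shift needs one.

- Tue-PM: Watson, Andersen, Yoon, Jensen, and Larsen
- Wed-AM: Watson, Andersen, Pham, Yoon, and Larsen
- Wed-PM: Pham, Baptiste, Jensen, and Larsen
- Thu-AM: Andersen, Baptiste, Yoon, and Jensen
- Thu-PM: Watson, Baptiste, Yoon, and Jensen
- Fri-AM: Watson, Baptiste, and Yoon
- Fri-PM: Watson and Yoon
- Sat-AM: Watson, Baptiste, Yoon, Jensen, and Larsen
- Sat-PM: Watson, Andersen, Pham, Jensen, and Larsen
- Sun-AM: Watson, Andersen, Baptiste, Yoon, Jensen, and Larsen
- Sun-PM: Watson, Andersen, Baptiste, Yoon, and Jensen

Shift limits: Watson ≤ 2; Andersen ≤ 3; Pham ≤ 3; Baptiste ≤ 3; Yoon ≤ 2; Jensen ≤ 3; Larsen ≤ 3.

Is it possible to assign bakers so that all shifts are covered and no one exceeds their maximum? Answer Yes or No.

Yes

Fri-PM can only be covered by Watson and Yoon, so that assignment is forced.
One valid schedule: Tue-PM→Yoon+Jensen, Wed-AM→Andersen, Wed-PM→Pham, Thu-AM→Andersen, Thu-PM→Baptiste, Fri-AM→Watson, Fri-PM→Watson+Yoon, Sat-AM→Baptiste, Sat-PM→Andersen, Sun-AM→Jensen+Larsen, Sun-PM→Baptiste+Jensen.
Loads: Watson 2/2, Andersen 3/3, Pham 1/3, Baptiste 3/3, Yoon 2/2, Jensen 3/3, Larsen 1/3 — all within limits.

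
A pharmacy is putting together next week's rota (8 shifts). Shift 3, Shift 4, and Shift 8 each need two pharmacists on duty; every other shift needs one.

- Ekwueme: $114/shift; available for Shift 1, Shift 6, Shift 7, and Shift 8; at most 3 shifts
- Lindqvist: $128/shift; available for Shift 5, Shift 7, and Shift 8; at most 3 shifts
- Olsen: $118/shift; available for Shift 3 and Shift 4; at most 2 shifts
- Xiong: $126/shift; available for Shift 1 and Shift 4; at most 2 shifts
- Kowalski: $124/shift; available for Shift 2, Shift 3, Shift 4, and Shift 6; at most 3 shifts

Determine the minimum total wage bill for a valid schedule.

$1332

Shift 2 can only be covered by Kowalski, so that assignment is forced.
Shift 3 can only be covered by Olsen and Kowalski, so that assignment is forced.
Shift 5 can only be covered by Lindqvist, so that assignment is forced.
Picking the cheapest available pharmacist for each shift independently would cost $1320, but that ignores the shift limits.
An optimal schedule: Shift 1→Ekwueme, Shift 2→Kowalski, Shift 3→Olsen+Kowalski, Shift 4→Olsen+Xiong, Shift 5→Lindqvist, Shift 6→Kowalski, Shift 7→Ekwueme, Shift 8→Ekwueme+Lindqvist.
Total: 114 + 124 + 118 + 124 + 118 + 126 + 128 + 124 + 114 + 114 + 128 = $1332.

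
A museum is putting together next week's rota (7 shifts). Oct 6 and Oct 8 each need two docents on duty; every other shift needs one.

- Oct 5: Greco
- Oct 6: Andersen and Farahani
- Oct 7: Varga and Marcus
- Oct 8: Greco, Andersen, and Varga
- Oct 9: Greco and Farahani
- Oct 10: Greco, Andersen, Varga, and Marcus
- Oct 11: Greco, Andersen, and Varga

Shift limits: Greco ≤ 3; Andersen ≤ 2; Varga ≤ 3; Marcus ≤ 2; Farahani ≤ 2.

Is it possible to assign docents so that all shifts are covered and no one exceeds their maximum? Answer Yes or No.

Oct 5 can only be covered by Greco, so that assignment is forced.
Oct 6 can only be covered by Andersen and Farahani, so that assignment is forced.
One valid schedule: Oct 5→Greco, Oct 6→Andersen+Farahani, Oct 7→Varga, Oct 8→Greco+Andersen, Oct 9→Greco, Oct 10→Varga, Oct 11→Varga.
Loads: Greco 3/3, Andersen 2/2, Varga 3/3, Marcus 0/2, Farahani 1/2 — all within limits.

Yes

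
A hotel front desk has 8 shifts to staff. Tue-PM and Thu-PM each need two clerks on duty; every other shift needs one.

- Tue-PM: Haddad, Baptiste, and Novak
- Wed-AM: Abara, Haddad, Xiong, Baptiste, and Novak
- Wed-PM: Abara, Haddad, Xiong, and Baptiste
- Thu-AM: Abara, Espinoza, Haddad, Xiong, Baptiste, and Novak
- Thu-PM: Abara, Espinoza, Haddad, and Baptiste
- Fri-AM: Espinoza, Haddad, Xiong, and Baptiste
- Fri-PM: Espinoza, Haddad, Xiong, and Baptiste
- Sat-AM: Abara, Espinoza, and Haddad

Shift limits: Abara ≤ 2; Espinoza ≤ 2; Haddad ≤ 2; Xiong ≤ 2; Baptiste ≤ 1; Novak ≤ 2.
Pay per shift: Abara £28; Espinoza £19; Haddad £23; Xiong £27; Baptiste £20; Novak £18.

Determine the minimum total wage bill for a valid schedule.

£222

Picking the cheapest available clerk for each shift independently would cost £190, but that ignores the shift limits.
An optimal schedule: Tue-PM→Novak+Baptiste, Wed-AM→Novak, Wed-PM→Haddad, Thu-AM→Xiong, Thu-PM→Haddad+Abara, Fri-AM→Espinoza, Fri-PM→Xiong, Sat-AM→Espinoza.
Total: 18 + 20 + 18 + 23 + 27 + 23 + 28 + 19 + 27 + 19 = £222.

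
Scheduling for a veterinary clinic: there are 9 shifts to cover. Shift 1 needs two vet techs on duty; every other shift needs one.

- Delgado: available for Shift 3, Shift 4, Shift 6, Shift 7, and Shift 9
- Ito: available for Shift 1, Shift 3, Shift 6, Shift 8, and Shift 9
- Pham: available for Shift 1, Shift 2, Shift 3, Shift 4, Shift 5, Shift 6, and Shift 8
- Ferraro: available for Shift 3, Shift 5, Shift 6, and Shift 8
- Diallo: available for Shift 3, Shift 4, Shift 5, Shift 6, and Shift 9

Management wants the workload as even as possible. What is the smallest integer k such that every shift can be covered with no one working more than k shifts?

2

With 5 vet techs and 10 worker-slots to fill, someone must work at least ⌈10/5⌉ = 2 shifts, so k ≥ 2.
k = 2 works: Shift 1→Ito+Pham, Shift 2→Pham, Shift 3→Ferraro, Shift 4→Delgado, Shift 5→Ferraro, Shift 6→Diallo, Shift 7→Delgado, Shift 8→Ito, Shift 9→Diallo.
Loads: Delgado 2, Ito 2, Pham 2, Ferraro 2, Diallo 2 — all ≤ 2.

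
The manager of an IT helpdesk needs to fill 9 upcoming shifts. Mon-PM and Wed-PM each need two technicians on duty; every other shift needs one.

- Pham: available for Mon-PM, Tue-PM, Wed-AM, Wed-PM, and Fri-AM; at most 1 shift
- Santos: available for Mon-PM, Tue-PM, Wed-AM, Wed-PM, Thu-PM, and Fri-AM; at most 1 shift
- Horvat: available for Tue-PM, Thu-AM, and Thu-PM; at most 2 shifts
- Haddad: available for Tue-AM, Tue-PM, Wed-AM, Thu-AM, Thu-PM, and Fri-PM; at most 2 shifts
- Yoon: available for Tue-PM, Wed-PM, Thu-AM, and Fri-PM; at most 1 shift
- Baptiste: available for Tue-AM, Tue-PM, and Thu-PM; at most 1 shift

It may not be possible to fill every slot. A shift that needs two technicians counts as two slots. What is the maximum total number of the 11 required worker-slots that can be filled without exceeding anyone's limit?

8

Total capacity across all technicians is 1+1+2+2+1+1 = 8, and 11 slots are needed, so at most 8 can be filled.
An assignment achieving 8: Mon-PM→Pham+Santos, Tue-AM→Haddad, Tue-PM→Baptiste, Wed-PM→Yoon, Thu-AM→Horvat, Thu-PM→Horvat, Fri-PM→Haddad.
Loads: Pham 1/1, Santos 1/1, Horvat 2/2, Haddad 2/2, Yoon 1/1, Baptiste 1/1.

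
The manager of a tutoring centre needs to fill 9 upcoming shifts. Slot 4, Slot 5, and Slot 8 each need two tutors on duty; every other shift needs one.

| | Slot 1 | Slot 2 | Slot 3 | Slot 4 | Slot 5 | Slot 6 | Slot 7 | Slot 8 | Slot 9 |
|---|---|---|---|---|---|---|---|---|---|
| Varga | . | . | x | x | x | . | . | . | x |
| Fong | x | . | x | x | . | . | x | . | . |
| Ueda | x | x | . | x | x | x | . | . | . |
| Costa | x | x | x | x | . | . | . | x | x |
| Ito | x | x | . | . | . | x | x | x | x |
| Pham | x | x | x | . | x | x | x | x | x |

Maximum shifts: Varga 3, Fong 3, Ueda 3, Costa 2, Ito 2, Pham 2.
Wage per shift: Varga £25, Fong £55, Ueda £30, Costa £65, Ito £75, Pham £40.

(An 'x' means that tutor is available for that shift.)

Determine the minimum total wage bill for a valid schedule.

£475

Picking the cheapest available tutor for each shift independently would cost £395, but that ignores the shift limits.
An optimal schedule: Slot 1→Fong, Slot 2→Ueda, Slot 3→Fong, Slot 4→Varga+Fong, Slot 5→Varga+Ueda, Slot 6→Ueda, Slot 7→Pham, Slot 8→Pham+Costa, Slot 9→Varga.
Total: 55 + 30 + 55 + 25 + 55 + 25 + 30 + 30 + 40 + 40 + 65 + 25 = £475.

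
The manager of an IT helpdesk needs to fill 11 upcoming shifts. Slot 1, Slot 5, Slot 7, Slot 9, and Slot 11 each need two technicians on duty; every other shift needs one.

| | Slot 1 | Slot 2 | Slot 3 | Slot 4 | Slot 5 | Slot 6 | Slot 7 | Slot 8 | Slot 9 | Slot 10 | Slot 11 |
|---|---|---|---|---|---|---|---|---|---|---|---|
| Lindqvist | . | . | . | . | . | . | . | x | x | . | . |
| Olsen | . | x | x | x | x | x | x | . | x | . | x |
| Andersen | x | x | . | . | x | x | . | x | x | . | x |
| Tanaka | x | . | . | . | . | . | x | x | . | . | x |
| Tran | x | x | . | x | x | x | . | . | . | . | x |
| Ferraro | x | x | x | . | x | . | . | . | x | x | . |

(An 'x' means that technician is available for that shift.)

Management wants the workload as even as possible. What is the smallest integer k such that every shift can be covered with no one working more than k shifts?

With 6 technicians and 16 worker-slots to fill, someone must work at least ⌈16/6⌉ = 3 shifts, so k ≥ 3.
k = 3 works: Slot 1→Andersen+Tanaka, Slot 2→Andersen, Slot 3→Olsen, Slot 4→Olsen, Slot 5→Tran+Ferraro, Slot 6→Andersen, Slot 7→Olsen+Tanaka, Slot 8→Lindqvist, Slot 9→Lindqvist+Ferraro, Slot 10→Ferraro, Slot 11→Tanaka+Tran.
Loads: Lindqvist 2, Olsen 3, Andersen 3, Tanaka 3, Tran 2, Ferraro 3 — all ≤ 3.

3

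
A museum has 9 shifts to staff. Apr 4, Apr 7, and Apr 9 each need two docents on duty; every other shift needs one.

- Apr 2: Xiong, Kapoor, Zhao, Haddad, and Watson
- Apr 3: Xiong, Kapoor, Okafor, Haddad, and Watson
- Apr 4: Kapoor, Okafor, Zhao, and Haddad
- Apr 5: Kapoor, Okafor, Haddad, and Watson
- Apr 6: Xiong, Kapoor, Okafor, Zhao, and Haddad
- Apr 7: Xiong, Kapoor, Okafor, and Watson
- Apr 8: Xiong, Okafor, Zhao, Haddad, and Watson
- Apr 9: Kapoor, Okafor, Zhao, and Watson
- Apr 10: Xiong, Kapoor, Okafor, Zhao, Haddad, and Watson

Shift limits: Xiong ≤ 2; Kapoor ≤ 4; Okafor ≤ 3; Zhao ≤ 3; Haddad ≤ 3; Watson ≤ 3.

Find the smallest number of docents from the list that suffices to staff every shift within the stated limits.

4

12 slots to fill and no one can take more than 4, so at least ⌈12/4⌉ = 3 docents are needed.
Any 3 docents together have capacity at most 4+3+3 = 10 < 12 slots, so 3 can never suffice.
Xiong, Kapoor, Okafor, and Zhao alone can cover everything: Apr 2→Xiong, Apr 3→Xiong, Apr 4→Kapoor+Okafor, Apr 5→Kapoor, Apr 6→Zhao, Apr 7→Kapoor+Okafor, Apr 8→Okafor, Apr 9→Kapoor+Zhao, Apr 10→Zhao.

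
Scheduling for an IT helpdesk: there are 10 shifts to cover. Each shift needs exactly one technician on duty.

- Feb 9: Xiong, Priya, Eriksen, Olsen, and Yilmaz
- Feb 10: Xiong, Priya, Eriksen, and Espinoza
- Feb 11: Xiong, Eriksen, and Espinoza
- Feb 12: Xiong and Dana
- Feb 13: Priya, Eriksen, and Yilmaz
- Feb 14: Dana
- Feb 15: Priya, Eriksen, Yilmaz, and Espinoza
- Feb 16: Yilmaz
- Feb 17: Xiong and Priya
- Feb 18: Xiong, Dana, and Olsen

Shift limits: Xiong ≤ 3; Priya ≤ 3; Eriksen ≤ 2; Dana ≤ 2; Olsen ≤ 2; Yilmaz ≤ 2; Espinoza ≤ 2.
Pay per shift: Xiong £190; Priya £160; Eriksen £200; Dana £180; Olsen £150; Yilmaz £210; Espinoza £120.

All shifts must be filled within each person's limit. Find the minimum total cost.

£1590

Feb 14 can only be covered by Dana, so that assignment is forced.
Feb 16 can only be covered by Yilmaz, so that assignment is forced.
Picking the cheapest available technician for each shift independently would cost £1550, but that ignores the shift limits.
An optimal schedule: Feb 9→Olsen, Feb 10→Espinoza, Feb 11→Espinoza, Feb 12→Dana, Feb 13→Priya, Feb 14→Dana, Feb 15→Priya, Feb 16→Yilmaz, Feb 17→Priya, Feb 18→Olsen.
Total: 150 + 120 + 120 + 180 + 160 + 180 + 160 + 210 + 160 + 150 = £1590.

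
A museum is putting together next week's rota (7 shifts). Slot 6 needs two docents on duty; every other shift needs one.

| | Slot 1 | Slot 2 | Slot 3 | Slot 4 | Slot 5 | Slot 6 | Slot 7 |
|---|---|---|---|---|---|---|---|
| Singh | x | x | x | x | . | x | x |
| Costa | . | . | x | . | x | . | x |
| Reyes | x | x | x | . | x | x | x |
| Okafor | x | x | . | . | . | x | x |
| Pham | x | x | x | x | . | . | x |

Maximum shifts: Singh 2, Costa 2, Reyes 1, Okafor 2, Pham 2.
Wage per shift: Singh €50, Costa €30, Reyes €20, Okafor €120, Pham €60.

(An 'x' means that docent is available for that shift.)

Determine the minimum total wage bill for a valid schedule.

€420

Picking the cheapest available docent for each shift independently would cost €220, but that ignores the shift limits.
An optimal schedule: Slot 1→Pham, Slot 2→Pham, Slot 3→Costa, Slot 4→Singh, Slot 5→Reyes, Slot 6→Singh+Okafor, Slot 7→Costa.
Total: 60 + 60 + 30 + 50 + 20 + 50 + 120 + 30 = €420.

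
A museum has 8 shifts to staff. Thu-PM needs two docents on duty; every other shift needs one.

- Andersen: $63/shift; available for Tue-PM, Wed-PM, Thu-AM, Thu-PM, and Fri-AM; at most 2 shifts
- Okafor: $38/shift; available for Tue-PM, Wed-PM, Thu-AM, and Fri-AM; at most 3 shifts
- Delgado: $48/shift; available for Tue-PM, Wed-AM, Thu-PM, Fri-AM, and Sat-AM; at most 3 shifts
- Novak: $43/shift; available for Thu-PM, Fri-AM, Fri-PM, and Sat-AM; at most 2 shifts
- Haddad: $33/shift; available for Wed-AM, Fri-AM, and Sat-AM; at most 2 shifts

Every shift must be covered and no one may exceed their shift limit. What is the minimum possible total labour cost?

$362

Fri-PM can only be covered by Novak, so that assignment is forced.
Picking the cheapest available docent for each shift independently would cost $347, but that ignores the shift limits.
An optimal schedule: Tue-PM→Okafor, Wed-AM→Haddad, Wed-PM→Okafor, Thu-AM→Okafor, Thu-PM→Novak+Delgado, Fri-AM→Delgado, Fri-PM→Novak, Sat-AM→Haddad.
Total: 38 + 33 + 38 + 38 + 43 + 48 + 48 + 43 + 33 = $362.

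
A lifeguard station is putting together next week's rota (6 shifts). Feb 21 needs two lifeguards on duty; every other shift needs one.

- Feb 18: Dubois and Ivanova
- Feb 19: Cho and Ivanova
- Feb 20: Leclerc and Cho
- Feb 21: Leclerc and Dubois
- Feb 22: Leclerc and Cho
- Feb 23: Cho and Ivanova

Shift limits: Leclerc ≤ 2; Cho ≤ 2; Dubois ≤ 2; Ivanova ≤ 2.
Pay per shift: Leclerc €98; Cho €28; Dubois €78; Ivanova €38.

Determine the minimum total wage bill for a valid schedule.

€386

Feb 21 can only be covered by Leclerc and Dubois, so that assignment is forced.
Picking the cheapest available lifeguard for each shift independently would cost €326, but that ignores the shift limits.
An optimal schedule: Feb 18→Dubois, Feb 19→Ivanova, Feb 20→Cho, Feb 21→Dubois+Leclerc, Feb 22→Cho, Feb 23→Ivanova.
Total: 78 + 38 + 28 + 78 + 98 + 28 + 38 = €386.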